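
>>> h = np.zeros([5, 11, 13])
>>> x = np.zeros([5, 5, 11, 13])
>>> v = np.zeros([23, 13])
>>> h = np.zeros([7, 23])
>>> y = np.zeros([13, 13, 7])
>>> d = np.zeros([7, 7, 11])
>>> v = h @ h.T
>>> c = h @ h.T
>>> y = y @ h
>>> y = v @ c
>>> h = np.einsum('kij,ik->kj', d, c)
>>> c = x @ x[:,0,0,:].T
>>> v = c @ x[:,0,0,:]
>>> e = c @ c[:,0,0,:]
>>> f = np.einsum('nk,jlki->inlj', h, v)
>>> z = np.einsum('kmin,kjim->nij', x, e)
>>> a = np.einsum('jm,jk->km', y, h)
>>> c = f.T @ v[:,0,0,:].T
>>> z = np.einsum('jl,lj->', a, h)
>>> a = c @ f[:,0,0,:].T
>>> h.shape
(7, 11)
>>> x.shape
(5, 5, 11, 13)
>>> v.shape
(5, 5, 11, 13)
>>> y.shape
(7, 7)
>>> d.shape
(7, 7, 11)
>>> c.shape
(5, 5, 7, 5)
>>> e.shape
(5, 5, 11, 5)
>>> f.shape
(13, 7, 5, 5)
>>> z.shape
()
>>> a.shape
(5, 5, 7, 13)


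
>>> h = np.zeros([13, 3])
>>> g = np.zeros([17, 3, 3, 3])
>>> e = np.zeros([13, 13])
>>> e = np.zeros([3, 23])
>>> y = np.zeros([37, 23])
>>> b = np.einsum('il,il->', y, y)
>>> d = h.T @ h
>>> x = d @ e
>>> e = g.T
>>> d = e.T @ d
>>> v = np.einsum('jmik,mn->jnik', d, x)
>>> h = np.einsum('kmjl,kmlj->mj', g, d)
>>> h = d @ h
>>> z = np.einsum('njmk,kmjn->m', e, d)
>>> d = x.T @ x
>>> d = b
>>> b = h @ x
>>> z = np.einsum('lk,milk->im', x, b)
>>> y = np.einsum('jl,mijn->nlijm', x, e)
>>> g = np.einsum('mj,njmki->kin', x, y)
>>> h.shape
(17, 3, 3, 3)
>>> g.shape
(3, 3, 17)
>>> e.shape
(3, 3, 3, 17)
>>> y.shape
(17, 23, 3, 3, 3)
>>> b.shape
(17, 3, 3, 23)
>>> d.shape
()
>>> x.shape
(3, 23)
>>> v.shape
(17, 23, 3, 3)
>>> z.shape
(3, 17)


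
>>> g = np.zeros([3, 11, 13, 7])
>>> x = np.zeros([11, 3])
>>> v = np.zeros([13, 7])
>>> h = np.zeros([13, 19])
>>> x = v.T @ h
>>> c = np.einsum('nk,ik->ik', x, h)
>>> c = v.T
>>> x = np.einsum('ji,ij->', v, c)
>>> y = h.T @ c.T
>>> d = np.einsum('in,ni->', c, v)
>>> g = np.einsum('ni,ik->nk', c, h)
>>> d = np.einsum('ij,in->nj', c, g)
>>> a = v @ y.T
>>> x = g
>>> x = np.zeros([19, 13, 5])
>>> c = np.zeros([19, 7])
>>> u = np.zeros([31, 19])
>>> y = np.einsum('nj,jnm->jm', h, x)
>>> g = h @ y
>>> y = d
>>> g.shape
(13, 5)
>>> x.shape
(19, 13, 5)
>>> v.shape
(13, 7)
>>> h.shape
(13, 19)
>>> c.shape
(19, 7)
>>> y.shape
(19, 13)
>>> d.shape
(19, 13)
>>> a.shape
(13, 19)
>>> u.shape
(31, 19)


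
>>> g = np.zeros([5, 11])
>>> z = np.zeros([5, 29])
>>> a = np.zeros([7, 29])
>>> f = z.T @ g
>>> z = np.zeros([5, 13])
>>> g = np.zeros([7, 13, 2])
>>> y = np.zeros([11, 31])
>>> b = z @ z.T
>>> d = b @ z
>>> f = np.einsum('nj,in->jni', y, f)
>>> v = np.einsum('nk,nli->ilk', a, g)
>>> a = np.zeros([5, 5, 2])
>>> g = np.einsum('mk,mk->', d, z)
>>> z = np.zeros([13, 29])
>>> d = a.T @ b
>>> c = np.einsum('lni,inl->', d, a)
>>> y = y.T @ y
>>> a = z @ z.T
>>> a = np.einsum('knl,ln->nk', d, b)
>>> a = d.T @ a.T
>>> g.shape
()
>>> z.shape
(13, 29)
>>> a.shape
(5, 5, 5)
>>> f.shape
(31, 11, 29)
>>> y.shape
(31, 31)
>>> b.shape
(5, 5)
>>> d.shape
(2, 5, 5)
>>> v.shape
(2, 13, 29)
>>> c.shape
()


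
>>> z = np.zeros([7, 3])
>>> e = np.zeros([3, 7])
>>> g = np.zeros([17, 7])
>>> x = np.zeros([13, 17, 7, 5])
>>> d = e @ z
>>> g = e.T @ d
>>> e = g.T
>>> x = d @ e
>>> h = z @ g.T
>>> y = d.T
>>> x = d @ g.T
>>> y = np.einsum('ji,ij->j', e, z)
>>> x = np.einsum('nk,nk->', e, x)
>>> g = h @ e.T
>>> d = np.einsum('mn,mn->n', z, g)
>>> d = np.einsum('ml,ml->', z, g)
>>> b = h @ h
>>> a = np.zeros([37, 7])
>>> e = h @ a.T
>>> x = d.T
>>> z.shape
(7, 3)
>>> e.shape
(7, 37)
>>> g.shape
(7, 3)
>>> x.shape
()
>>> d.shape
()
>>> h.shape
(7, 7)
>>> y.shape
(3,)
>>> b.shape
(7, 7)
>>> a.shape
(37, 7)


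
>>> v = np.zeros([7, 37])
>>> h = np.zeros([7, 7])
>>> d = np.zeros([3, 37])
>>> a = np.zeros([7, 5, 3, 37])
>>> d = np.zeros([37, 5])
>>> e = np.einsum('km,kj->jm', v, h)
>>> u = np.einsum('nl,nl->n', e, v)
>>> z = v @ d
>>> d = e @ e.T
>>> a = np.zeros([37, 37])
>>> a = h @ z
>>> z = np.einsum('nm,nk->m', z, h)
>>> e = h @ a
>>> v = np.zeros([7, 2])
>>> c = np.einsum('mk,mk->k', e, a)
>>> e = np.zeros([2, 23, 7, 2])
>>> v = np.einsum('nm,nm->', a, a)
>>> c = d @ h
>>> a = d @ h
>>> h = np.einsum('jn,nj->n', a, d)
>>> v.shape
()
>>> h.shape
(7,)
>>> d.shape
(7, 7)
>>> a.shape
(7, 7)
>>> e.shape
(2, 23, 7, 2)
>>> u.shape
(7,)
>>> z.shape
(5,)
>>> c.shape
(7, 7)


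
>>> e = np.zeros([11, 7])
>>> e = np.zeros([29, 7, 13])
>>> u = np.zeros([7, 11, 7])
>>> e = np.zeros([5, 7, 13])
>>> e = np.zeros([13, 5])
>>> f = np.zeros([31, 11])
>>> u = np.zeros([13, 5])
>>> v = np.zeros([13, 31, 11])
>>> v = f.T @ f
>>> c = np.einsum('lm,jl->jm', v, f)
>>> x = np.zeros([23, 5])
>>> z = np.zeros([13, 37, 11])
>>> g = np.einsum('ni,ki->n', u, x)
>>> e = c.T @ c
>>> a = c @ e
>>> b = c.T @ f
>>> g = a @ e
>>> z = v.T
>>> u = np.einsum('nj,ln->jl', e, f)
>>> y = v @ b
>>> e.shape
(11, 11)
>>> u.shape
(11, 31)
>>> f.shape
(31, 11)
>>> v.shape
(11, 11)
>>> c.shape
(31, 11)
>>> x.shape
(23, 5)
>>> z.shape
(11, 11)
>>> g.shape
(31, 11)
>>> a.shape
(31, 11)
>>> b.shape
(11, 11)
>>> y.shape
(11, 11)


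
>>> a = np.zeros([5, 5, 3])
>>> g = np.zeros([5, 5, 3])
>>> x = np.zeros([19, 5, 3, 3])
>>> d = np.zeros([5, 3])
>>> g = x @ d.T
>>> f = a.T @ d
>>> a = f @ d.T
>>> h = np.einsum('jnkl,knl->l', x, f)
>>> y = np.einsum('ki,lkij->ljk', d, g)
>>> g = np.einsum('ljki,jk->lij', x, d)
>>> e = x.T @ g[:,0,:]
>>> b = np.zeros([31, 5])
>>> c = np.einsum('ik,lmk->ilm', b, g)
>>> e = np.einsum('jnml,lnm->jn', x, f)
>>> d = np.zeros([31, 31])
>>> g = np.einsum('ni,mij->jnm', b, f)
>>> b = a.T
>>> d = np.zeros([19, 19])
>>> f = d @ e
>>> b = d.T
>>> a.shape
(3, 5, 5)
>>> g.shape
(3, 31, 3)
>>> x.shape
(19, 5, 3, 3)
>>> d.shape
(19, 19)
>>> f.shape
(19, 5)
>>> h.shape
(3,)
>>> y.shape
(19, 5, 5)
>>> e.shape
(19, 5)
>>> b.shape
(19, 19)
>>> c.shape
(31, 19, 3)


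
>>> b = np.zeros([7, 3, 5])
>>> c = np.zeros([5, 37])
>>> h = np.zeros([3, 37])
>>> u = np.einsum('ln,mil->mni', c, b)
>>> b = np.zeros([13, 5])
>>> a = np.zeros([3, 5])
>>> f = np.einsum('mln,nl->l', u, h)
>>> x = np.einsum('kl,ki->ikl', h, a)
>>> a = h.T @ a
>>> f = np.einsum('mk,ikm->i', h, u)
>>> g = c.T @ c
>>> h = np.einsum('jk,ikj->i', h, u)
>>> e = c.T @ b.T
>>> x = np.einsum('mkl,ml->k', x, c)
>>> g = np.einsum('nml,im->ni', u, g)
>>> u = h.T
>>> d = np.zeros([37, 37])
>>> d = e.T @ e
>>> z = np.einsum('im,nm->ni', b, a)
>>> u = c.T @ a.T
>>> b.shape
(13, 5)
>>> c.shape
(5, 37)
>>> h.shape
(7,)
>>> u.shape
(37, 37)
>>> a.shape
(37, 5)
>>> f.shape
(7,)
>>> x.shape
(3,)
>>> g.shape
(7, 37)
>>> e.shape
(37, 13)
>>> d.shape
(13, 13)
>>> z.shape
(37, 13)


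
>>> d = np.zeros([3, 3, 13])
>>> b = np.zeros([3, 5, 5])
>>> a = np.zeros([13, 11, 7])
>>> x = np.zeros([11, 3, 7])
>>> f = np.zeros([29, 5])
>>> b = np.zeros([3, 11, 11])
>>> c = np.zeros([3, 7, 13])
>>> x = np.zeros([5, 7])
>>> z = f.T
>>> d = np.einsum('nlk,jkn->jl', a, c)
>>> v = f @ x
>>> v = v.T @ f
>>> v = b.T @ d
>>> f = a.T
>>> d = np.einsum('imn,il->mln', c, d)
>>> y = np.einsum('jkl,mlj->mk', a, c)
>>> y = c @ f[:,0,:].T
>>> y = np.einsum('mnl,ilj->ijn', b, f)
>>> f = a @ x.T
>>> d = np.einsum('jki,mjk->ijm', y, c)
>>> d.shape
(11, 7, 3)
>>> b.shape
(3, 11, 11)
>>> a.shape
(13, 11, 7)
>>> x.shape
(5, 7)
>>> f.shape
(13, 11, 5)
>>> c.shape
(3, 7, 13)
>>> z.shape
(5, 29)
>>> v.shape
(11, 11, 11)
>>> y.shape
(7, 13, 11)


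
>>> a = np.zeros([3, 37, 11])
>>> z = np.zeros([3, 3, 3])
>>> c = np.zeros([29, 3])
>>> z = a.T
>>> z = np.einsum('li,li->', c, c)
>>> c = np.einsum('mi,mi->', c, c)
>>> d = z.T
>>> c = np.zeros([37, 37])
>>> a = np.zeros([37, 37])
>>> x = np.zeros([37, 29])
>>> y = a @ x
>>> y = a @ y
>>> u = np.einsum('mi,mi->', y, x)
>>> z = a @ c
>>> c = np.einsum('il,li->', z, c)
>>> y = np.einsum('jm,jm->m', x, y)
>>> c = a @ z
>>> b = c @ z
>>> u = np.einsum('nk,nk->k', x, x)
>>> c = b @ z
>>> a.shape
(37, 37)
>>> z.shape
(37, 37)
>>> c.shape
(37, 37)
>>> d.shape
()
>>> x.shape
(37, 29)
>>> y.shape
(29,)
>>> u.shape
(29,)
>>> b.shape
(37, 37)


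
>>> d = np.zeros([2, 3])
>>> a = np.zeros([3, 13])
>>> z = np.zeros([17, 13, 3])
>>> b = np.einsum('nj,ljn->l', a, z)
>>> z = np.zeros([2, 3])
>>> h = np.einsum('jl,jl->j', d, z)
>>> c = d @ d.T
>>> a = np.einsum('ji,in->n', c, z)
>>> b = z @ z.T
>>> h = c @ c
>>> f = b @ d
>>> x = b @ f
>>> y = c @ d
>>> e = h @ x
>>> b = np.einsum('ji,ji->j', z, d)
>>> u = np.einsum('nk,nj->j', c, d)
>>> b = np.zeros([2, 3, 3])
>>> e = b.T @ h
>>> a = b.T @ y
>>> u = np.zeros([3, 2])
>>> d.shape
(2, 3)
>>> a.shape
(3, 3, 3)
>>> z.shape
(2, 3)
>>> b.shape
(2, 3, 3)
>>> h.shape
(2, 2)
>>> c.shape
(2, 2)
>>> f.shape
(2, 3)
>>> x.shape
(2, 3)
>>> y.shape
(2, 3)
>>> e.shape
(3, 3, 2)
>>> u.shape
(3, 2)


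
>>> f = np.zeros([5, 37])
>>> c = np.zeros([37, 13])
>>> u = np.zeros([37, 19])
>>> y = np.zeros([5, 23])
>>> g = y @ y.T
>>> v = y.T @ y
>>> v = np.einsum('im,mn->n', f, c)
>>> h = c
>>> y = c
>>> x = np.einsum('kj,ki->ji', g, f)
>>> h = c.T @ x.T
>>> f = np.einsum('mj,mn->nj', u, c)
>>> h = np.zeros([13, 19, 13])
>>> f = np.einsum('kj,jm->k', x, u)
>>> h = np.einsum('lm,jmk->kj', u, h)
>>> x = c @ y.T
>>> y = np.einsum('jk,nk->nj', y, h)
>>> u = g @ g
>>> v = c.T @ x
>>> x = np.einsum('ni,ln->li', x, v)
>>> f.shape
(5,)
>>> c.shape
(37, 13)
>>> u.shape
(5, 5)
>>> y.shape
(13, 37)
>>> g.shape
(5, 5)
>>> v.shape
(13, 37)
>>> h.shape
(13, 13)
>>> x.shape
(13, 37)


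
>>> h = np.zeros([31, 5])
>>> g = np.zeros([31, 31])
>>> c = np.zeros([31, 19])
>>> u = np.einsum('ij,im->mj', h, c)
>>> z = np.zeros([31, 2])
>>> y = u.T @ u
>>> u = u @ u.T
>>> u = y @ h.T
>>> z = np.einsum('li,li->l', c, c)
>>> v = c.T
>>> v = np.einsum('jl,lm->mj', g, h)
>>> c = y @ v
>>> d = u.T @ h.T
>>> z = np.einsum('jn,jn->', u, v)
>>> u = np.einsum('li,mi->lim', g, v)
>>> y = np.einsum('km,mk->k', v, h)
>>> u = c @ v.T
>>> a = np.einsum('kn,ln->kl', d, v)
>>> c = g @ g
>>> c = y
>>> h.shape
(31, 5)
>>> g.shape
(31, 31)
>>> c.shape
(5,)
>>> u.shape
(5, 5)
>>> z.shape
()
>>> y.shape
(5,)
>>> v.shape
(5, 31)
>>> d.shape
(31, 31)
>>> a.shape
(31, 5)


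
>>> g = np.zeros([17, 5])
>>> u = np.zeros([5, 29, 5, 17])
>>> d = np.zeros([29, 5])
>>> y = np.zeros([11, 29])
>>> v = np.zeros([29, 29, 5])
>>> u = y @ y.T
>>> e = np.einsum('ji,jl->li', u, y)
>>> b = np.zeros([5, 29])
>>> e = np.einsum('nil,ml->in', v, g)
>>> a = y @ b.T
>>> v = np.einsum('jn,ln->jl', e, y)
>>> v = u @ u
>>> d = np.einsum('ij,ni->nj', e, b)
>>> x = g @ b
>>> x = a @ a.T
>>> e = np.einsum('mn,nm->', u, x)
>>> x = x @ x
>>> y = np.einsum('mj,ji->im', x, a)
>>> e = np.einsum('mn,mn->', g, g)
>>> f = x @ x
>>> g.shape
(17, 5)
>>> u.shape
(11, 11)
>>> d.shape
(5, 29)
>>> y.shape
(5, 11)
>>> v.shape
(11, 11)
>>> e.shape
()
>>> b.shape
(5, 29)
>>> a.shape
(11, 5)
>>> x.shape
(11, 11)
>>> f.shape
(11, 11)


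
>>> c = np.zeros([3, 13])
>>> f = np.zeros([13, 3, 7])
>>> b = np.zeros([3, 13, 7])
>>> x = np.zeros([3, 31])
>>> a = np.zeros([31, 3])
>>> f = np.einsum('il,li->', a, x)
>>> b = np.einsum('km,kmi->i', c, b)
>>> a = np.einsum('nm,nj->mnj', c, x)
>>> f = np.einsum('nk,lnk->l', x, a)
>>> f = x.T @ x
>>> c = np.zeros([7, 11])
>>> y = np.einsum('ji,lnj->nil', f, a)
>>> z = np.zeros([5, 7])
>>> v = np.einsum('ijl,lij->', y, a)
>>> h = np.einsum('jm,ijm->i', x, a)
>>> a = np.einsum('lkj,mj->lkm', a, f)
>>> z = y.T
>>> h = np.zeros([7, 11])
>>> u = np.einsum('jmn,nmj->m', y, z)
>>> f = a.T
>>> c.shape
(7, 11)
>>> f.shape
(31, 3, 13)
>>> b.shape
(7,)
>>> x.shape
(3, 31)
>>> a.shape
(13, 3, 31)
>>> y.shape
(3, 31, 13)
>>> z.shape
(13, 31, 3)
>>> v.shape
()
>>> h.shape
(7, 11)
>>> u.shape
(31,)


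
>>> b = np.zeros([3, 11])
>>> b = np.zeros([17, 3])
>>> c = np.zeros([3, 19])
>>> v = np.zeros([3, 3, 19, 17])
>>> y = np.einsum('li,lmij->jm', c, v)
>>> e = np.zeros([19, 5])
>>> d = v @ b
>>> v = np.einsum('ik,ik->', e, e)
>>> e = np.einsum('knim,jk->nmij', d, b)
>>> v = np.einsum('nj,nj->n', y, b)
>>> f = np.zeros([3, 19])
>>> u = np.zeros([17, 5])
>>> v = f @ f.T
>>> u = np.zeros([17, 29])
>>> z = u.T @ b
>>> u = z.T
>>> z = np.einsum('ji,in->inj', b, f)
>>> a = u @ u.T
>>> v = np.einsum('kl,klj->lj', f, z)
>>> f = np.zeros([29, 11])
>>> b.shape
(17, 3)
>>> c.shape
(3, 19)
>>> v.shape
(19, 17)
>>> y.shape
(17, 3)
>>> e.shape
(3, 3, 19, 17)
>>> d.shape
(3, 3, 19, 3)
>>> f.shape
(29, 11)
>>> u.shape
(3, 29)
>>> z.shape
(3, 19, 17)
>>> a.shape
(3, 3)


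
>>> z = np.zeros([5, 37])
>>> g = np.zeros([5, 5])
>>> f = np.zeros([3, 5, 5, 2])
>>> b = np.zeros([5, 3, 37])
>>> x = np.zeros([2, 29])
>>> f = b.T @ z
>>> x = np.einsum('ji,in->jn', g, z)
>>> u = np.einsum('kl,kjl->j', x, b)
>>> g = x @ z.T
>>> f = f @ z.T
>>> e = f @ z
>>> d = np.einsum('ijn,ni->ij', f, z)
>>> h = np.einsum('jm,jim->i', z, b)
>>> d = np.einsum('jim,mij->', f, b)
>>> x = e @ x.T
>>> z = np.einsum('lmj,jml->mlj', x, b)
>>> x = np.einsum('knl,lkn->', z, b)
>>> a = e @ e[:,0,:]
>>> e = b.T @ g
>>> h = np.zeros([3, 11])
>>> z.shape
(3, 37, 5)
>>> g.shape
(5, 5)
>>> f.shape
(37, 3, 5)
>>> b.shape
(5, 3, 37)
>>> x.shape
()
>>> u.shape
(3,)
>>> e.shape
(37, 3, 5)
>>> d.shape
()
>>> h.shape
(3, 11)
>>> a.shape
(37, 3, 37)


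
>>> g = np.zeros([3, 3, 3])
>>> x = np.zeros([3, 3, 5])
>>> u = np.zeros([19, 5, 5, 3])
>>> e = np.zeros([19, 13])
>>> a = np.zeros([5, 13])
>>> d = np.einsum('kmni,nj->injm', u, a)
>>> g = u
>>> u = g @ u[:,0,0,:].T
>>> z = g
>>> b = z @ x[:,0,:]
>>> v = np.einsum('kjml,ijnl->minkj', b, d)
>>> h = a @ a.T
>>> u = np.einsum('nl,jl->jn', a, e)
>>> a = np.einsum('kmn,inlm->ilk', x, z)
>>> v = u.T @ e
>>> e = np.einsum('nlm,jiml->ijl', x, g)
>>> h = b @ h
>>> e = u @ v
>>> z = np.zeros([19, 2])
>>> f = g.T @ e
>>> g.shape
(19, 5, 5, 3)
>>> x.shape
(3, 3, 5)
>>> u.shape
(19, 5)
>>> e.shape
(19, 13)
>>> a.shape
(19, 5, 3)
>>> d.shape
(3, 5, 13, 5)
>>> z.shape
(19, 2)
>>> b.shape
(19, 5, 5, 5)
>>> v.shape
(5, 13)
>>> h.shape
(19, 5, 5, 5)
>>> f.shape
(3, 5, 5, 13)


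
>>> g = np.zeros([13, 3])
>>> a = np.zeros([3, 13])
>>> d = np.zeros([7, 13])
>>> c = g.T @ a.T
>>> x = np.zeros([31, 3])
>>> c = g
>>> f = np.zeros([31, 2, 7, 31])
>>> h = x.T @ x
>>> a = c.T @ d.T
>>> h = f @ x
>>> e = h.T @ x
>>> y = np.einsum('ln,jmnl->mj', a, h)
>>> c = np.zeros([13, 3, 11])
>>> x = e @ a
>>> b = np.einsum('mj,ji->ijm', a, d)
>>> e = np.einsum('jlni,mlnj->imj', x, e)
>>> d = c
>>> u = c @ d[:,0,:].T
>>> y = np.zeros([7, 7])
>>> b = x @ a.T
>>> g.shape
(13, 3)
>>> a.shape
(3, 7)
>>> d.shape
(13, 3, 11)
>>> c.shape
(13, 3, 11)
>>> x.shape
(3, 7, 2, 7)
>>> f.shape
(31, 2, 7, 31)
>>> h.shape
(31, 2, 7, 3)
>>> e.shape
(7, 3, 3)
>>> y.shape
(7, 7)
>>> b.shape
(3, 7, 2, 3)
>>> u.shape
(13, 3, 13)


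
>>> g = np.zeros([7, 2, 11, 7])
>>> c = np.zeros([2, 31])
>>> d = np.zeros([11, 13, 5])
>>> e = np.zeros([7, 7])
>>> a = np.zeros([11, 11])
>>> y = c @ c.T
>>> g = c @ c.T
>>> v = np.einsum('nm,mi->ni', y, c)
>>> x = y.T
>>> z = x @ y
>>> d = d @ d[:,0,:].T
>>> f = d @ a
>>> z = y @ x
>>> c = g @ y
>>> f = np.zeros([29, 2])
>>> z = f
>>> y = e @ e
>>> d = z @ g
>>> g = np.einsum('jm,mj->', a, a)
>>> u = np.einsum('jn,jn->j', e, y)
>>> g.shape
()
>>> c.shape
(2, 2)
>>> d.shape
(29, 2)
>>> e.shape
(7, 7)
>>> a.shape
(11, 11)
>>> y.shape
(7, 7)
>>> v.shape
(2, 31)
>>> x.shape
(2, 2)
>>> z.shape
(29, 2)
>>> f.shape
(29, 2)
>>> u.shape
(7,)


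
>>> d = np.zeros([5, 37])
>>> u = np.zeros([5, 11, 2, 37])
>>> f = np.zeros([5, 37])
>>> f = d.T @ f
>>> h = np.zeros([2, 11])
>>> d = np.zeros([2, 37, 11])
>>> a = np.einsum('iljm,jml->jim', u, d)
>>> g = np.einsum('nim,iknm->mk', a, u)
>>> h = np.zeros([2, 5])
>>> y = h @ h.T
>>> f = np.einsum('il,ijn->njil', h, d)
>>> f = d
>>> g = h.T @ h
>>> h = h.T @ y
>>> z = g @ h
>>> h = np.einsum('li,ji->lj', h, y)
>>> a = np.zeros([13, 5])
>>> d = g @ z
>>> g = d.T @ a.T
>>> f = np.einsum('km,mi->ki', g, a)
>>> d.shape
(5, 2)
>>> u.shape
(5, 11, 2, 37)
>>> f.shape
(2, 5)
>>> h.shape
(5, 2)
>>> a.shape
(13, 5)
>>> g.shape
(2, 13)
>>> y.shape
(2, 2)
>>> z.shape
(5, 2)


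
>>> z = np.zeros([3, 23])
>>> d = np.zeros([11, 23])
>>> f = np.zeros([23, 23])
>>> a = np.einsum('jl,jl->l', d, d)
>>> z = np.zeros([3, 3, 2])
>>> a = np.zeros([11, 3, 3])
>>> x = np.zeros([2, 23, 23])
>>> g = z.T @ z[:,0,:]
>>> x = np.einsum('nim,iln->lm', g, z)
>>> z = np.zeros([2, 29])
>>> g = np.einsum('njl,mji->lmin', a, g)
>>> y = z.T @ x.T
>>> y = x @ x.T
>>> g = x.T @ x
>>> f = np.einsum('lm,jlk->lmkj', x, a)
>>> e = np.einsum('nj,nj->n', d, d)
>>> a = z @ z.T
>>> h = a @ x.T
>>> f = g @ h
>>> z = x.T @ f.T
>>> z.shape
(2, 2)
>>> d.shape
(11, 23)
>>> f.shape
(2, 3)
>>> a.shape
(2, 2)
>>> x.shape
(3, 2)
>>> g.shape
(2, 2)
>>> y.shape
(3, 3)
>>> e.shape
(11,)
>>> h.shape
(2, 3)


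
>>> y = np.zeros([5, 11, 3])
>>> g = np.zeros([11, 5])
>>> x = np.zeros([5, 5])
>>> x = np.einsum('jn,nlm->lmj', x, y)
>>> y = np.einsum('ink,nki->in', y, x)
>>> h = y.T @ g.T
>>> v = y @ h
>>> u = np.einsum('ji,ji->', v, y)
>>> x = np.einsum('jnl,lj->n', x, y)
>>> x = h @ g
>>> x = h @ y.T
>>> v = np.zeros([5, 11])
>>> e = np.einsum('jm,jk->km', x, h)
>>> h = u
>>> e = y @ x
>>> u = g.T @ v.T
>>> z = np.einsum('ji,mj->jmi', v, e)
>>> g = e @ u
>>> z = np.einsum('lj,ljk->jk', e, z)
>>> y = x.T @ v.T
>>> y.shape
(5, 5)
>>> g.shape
(5, 5)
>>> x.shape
(11, 5)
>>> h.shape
()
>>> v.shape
(5, 11)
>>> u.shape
(5, 5)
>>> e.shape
(5, 5)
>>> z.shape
(5, 11)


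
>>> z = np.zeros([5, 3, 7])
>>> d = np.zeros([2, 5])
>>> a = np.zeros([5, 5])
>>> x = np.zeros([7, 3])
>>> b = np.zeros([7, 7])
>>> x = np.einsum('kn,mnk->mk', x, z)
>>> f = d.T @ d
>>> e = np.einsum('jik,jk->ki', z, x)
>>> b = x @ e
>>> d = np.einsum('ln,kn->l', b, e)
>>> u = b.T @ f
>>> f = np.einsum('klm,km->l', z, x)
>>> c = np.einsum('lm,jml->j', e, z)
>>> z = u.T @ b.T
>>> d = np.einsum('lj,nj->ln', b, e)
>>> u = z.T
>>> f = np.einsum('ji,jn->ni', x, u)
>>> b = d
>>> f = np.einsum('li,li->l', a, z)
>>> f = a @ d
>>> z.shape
(5, 5)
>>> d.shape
(5, 7)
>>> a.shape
(5, 5)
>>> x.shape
(5, 7)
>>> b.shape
(5, 7)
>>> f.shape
(5, 7)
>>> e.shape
(7, 3)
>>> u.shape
(5, 5)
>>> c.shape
(5,)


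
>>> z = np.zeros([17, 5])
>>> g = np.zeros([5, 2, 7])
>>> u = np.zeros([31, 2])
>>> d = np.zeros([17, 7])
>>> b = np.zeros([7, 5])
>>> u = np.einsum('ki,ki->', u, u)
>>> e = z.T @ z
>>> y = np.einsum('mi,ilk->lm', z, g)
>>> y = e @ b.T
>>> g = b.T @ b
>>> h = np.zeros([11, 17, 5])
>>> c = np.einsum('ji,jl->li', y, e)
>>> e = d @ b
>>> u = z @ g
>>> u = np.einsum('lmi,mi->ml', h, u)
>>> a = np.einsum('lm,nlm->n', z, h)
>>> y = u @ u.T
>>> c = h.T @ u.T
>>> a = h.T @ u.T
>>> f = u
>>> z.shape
(17, 5)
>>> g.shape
(5, 5)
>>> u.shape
(17, 11)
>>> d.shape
(17, 7)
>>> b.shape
(7, 5)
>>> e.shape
(17, 5)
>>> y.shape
(17, 17)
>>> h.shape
(11, 17, 5)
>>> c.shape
(5, 17, 17)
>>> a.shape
(5, 17, 17)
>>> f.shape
(17, 11)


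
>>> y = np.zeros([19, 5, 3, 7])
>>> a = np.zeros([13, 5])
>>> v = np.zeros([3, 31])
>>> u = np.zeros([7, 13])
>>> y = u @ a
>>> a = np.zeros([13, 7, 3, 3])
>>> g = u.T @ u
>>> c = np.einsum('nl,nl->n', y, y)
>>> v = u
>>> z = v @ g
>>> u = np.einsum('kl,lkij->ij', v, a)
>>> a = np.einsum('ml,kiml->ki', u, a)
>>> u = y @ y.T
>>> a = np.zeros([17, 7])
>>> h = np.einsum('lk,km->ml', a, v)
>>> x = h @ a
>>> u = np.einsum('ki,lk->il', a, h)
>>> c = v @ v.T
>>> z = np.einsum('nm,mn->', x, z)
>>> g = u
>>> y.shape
(7, 5)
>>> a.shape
(17, 7)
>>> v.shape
(7, 13)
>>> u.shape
(7, 13)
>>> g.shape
(7, 13)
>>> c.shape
(7, 7)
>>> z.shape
()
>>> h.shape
(13, 17)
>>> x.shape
(13, 7)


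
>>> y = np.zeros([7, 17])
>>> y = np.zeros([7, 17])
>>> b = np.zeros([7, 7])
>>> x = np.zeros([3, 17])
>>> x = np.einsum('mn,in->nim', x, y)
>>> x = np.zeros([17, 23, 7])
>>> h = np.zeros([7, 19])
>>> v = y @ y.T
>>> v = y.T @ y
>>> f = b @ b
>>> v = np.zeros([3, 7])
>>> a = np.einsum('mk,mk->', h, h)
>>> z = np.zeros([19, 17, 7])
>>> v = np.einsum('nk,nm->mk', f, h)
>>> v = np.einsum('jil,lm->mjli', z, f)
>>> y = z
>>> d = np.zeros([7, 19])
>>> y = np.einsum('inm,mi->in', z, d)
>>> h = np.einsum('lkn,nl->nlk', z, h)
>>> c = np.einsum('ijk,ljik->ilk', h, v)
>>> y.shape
(19, 17)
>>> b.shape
(7, 7)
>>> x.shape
(17, 23, 7)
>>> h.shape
(7, 19, 17)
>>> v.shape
(7, 19, 7, 17)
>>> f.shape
(7, 7)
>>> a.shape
()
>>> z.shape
(19, 17, 7)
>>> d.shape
(7, 19)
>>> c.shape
(7, 7, 17)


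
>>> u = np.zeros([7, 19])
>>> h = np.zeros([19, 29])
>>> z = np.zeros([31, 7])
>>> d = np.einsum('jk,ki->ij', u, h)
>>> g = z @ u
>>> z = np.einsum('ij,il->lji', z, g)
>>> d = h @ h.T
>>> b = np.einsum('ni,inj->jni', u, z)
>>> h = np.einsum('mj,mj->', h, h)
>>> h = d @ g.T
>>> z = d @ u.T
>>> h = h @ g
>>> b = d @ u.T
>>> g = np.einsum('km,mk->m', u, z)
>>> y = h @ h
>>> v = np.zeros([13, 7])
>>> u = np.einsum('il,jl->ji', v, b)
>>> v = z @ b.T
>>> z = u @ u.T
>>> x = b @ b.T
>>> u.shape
(19, 13)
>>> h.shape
(19, 19)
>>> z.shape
(19, 19)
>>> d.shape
(19, 19)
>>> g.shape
(19,)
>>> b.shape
(19, 7)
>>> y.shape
(19, 19)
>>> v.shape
(19, 19)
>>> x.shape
(19, 19)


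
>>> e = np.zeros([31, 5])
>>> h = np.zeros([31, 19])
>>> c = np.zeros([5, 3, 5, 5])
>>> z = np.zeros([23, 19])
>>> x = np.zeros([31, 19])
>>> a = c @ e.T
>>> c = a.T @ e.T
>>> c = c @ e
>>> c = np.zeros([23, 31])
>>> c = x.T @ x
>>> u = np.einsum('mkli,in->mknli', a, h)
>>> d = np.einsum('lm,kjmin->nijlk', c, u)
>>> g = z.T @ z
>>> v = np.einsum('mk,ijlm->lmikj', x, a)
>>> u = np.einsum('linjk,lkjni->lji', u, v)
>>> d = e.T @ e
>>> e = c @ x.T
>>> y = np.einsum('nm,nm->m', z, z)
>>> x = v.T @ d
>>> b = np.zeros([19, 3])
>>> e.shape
(19, 31)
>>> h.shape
(31, 19)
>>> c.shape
(19, 19)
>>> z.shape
(23, 19)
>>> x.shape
(3, 19, 5, 31, 5)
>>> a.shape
(5, 3, 5, 31)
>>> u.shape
(5, 5, 3)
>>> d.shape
(5, 5)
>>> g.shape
(19, 19)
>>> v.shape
(5, 31, 5, 19, 3)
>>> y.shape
(19,)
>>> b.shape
(19, 3)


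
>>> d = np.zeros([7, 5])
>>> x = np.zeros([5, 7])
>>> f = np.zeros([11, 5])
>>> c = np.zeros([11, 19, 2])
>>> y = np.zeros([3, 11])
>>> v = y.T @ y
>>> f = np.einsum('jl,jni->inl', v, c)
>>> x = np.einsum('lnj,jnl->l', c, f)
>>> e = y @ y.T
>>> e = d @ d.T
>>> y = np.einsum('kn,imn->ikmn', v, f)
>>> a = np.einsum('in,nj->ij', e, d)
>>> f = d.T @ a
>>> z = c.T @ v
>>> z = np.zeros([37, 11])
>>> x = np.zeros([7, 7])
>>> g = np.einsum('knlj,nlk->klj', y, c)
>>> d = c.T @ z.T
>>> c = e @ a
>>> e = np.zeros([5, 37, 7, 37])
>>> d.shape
(2, 19, 37)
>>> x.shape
(7, 7)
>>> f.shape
(5, 5)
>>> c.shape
(7, 5)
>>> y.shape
(2, 11, 19, 11)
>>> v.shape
(11, 11)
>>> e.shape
(5, 37, 7, 37)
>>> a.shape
(7, 5)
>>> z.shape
(37, 11)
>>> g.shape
(2, 19, 11)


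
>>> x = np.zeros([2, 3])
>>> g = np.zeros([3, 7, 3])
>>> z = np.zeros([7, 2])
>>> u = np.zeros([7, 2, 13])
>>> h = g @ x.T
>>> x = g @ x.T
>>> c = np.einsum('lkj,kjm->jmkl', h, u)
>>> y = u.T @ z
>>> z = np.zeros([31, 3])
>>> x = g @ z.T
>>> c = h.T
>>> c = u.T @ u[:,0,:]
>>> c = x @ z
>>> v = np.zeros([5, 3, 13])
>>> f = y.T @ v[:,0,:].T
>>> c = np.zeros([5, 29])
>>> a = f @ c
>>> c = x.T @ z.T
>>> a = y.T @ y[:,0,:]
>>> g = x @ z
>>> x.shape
(3, 7, 31)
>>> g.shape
(3, 7, 3)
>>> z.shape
(31, 3)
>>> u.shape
(7, 2, 13)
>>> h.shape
(3, 7, 2)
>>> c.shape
(31, 7, 31)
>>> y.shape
(13, 2, 2)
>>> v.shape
(5, 3, 13)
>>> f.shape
(2, 2, 5)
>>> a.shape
(2, 2, 2)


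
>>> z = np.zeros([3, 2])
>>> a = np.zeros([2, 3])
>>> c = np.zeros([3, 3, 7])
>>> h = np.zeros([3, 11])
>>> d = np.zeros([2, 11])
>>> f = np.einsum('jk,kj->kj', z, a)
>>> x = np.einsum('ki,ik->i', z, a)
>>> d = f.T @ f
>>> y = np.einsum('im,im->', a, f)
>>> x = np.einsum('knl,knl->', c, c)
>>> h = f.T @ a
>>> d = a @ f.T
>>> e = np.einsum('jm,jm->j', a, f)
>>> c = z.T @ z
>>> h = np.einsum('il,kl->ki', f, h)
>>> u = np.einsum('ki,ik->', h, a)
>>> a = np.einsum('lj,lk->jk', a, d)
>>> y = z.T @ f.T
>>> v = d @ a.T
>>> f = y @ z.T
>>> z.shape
(3, 2)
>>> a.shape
(3, 2)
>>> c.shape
(2, 2)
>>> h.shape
(3, 2)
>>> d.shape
(2, 2)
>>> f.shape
(2, 3)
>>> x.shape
()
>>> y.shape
(2, 2)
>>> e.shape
(2,)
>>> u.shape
()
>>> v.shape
(2, 3)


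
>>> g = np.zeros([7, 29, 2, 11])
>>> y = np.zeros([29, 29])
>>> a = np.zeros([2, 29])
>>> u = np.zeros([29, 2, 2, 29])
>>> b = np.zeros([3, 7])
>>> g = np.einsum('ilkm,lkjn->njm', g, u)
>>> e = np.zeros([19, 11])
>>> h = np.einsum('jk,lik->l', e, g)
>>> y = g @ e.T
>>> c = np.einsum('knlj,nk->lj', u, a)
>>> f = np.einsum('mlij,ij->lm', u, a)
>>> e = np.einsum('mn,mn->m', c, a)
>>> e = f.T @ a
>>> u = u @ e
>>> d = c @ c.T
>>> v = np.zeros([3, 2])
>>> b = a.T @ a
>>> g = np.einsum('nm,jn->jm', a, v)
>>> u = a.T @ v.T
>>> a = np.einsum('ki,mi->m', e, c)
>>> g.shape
(3, 29)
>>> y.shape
(29, 2, 19)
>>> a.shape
(2,)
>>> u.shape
(29, 3)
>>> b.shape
(29, 29)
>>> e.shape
(29, 29)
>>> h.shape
(29,)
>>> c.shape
(2, 29)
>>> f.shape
(2, 29)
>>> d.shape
(2, 2)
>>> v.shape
(3, 2)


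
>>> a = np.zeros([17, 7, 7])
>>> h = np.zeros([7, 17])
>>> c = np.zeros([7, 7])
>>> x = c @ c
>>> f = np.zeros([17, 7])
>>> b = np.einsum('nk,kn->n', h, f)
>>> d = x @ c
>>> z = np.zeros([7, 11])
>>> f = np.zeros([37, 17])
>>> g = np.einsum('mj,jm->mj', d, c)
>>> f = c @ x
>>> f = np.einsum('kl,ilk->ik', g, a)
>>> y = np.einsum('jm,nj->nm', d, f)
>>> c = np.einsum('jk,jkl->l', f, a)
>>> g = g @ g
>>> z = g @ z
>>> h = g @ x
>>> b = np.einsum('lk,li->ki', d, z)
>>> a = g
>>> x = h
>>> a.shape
(7, 7)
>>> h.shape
(7, 7)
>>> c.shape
(7,)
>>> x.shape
(7, 7)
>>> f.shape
(17, 7)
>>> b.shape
(7, 11)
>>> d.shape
(7, 7)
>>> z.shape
(7, 11)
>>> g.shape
(7, 7)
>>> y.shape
(17, 7)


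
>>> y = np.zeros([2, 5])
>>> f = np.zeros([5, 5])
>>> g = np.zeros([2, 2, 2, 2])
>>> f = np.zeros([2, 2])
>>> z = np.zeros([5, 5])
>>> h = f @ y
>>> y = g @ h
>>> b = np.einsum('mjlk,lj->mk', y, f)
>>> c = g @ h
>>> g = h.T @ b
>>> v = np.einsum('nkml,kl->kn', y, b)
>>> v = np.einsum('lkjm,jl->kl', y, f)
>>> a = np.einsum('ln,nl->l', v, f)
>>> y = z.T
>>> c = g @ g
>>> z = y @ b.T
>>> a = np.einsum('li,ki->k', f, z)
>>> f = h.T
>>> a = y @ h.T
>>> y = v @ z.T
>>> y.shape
(2, 5)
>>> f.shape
(5, 2)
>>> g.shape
(5, 5)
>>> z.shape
(5, 2)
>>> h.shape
(2, 5)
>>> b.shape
(2, 5)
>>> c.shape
(5, 5)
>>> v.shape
(2, 2)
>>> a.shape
(5, 2)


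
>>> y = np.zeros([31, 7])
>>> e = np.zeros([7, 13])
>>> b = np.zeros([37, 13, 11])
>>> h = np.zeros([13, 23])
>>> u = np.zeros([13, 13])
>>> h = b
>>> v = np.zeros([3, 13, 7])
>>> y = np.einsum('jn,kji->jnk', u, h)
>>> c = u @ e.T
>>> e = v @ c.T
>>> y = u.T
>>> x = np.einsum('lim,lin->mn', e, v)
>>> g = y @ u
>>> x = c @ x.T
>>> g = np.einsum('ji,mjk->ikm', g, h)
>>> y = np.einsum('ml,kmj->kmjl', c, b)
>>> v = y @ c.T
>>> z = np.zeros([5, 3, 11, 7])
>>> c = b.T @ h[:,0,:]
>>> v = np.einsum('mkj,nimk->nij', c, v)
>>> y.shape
(37, 13, 11, 7)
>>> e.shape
(3, 13, 13)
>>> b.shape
(37, 13, 11)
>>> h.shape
(37, 13, 11)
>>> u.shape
(13, 13)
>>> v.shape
(37, 13, 11)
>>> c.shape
(11, 13, 11)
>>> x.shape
(13, 13)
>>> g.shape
(13, 11, 37)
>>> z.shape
(5, 3, 11, 7)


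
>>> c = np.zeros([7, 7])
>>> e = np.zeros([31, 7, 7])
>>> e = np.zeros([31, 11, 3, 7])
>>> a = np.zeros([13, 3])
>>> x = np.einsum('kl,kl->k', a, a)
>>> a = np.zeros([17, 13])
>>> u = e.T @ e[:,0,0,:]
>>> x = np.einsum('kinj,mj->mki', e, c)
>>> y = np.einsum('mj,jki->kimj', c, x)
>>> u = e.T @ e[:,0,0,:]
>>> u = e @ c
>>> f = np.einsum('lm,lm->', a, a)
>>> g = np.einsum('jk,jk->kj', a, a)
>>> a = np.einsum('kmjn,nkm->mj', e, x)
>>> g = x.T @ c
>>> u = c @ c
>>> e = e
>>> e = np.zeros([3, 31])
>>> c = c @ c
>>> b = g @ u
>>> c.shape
(7, 7)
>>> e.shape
(3, 31)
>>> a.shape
(11, 3)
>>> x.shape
(7, 31, 11)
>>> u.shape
(7, 7)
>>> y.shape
(31, 11, 7, 7)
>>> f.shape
()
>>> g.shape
(11, 31, 7)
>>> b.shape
(11, 31, 7)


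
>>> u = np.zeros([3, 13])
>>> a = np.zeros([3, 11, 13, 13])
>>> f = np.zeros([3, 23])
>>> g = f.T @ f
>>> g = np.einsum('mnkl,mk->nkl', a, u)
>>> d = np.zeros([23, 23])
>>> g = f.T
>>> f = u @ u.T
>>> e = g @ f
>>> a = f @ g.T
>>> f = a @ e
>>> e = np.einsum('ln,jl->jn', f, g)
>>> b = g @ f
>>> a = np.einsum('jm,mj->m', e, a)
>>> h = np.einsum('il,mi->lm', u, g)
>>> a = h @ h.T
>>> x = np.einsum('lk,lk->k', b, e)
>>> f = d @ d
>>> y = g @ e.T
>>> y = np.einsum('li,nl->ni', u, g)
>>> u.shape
(3, 13)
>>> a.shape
(13, 13)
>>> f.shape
(23, 23)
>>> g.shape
(23, 3)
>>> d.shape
(23, 23)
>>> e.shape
(23, 3)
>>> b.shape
(23, 3)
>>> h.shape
(13, 23)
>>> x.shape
(3,)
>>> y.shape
(23, 13)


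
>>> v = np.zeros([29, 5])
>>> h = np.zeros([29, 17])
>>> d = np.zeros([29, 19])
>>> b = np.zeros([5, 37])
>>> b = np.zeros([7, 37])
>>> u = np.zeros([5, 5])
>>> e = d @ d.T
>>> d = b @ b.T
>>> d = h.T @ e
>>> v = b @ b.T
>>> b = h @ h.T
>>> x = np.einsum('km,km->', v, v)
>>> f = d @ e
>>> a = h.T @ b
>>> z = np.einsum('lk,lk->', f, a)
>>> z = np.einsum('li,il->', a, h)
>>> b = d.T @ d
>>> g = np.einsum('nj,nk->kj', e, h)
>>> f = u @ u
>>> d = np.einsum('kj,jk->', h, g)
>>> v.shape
(7, 7)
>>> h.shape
(29, 17)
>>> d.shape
()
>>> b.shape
(29, 29)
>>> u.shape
(5, 5)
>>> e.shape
(29, 29)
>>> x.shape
()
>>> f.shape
(5, 5)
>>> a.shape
(17, 29)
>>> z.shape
()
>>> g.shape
(17, 29)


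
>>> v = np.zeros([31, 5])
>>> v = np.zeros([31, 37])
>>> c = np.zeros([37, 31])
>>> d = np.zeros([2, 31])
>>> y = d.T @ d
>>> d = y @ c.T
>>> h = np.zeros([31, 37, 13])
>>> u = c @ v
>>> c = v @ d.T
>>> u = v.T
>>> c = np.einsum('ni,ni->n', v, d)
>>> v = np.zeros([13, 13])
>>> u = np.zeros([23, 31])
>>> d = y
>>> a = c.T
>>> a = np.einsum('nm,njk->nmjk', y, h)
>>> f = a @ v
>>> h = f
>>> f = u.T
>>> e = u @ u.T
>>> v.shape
(13, 13)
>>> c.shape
(31,)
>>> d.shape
(31, 31)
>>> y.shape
(31, 31)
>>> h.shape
(31, 31, 37, 13)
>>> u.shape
(23, 31)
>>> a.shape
(31, 31, 37, 13)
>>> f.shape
(31, 23)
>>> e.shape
(23, 23)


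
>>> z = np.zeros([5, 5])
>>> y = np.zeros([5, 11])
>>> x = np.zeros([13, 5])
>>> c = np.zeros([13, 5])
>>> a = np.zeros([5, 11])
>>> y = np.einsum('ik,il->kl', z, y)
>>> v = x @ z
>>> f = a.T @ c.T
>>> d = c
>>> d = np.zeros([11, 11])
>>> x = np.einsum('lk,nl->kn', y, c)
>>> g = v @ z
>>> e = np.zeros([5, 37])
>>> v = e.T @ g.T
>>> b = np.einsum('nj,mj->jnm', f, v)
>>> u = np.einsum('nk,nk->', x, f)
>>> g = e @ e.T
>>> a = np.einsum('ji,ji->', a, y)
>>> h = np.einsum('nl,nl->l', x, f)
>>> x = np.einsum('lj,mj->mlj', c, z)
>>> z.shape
(5, 5)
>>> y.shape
(5, 11)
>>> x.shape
(5, 13, 5)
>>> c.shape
(13, 5)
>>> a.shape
()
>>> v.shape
(37, 13)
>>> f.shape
(11, 13)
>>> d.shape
(11, 11)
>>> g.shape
(5, 5)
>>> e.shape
(5, 37)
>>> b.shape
(13, 11, 37)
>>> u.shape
()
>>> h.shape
(13,)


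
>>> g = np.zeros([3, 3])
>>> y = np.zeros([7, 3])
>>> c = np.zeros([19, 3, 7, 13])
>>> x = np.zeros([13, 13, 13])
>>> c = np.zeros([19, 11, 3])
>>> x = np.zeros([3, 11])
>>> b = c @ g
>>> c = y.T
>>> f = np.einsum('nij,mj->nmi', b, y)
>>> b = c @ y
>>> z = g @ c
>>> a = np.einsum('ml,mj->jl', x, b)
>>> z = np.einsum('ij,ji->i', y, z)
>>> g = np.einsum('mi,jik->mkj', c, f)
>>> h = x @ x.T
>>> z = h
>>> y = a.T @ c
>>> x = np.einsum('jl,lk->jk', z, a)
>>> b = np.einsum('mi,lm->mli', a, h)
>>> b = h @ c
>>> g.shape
(3, 11, 19)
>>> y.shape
(11, 7)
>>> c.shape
(3, 7)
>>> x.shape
(3, 11)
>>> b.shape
(3, 7)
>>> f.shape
(19, 7, 11)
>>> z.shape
(3, 3)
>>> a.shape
(3, 11)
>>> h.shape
(3, 3)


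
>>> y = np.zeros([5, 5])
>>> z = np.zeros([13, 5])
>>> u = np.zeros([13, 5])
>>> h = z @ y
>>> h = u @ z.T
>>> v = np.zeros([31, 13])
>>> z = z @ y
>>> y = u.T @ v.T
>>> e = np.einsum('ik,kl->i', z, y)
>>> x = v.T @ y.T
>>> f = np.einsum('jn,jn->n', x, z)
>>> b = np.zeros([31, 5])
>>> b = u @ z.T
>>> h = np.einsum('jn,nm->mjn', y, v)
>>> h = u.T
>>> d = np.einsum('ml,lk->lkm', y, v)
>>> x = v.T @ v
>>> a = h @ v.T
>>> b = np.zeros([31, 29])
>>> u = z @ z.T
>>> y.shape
(5, 31)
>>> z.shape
(13, 5)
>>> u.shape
(13, 13)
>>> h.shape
(5, 13)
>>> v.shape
(31, 13)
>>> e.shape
(13,)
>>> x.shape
(13, 13)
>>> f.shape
(5,)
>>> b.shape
(31, 29)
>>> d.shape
(31, 13, 5)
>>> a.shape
(5, 31)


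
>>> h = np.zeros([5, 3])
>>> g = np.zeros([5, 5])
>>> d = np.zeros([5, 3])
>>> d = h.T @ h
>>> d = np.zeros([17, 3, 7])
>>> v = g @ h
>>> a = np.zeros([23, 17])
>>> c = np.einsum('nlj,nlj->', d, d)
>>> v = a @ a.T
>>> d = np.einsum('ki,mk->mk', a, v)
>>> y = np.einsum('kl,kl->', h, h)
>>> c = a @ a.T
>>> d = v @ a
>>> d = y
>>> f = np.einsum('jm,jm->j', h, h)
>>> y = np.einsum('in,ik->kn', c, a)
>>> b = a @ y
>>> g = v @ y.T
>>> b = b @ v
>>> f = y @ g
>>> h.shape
(5, 3)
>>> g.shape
(23, 17)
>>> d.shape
()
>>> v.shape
(23, 23)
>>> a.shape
(23, 17)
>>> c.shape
(23, 23)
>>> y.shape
(17, 23)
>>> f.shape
(17, 17)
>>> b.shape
(23, 23)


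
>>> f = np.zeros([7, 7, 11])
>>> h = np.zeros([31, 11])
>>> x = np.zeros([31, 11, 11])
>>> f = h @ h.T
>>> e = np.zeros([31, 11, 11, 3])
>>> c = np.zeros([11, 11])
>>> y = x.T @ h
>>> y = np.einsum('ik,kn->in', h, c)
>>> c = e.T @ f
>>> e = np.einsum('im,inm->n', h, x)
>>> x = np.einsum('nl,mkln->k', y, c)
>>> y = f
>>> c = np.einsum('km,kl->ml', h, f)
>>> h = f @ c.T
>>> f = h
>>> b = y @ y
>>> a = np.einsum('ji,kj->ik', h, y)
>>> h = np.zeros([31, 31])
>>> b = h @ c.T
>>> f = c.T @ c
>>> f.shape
(31, 31)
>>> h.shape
(31, 31)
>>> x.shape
(11,)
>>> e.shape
(11,)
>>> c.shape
(11, 31)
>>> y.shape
(31, 31)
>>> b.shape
(31, 11)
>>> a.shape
(11, 31)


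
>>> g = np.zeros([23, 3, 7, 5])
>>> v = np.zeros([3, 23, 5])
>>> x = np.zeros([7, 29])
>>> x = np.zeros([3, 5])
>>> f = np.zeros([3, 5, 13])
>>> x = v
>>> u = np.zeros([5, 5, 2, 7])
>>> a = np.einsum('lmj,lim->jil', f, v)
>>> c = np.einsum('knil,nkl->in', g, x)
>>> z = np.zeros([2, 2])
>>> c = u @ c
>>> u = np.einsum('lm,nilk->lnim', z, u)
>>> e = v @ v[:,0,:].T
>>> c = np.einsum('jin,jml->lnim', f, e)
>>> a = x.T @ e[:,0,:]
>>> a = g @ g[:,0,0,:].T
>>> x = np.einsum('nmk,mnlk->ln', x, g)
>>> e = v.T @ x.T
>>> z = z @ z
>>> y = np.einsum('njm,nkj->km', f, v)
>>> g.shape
(23, 3, 7, 5)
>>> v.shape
(3, 23, 5)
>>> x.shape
(7, 3)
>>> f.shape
(3, 5, 13)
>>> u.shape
(2, 5, 5, 2)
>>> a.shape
(23, 3, 7, 23)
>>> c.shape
(3, 13, 5, 23)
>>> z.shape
(2, 2)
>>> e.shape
(5, 23, 7)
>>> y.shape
(23, 13)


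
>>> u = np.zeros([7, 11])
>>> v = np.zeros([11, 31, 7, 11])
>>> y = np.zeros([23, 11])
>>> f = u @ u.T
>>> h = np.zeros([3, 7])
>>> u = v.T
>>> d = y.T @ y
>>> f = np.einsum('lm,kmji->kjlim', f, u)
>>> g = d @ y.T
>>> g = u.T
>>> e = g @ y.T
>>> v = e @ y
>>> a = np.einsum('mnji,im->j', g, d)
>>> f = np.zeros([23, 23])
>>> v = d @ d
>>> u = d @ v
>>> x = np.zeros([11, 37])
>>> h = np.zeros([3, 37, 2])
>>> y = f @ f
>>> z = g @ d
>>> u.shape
(11, 11)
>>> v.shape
(11, 11)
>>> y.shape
(23, 23)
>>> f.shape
(23, 23)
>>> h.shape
(3, 37, 2)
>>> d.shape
(11, 11)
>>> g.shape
(11, 31, 7, 11)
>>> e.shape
(11, 31, 7, 23)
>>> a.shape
(7,)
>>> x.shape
(11, 37)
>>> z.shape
(11, 31, 7, 11)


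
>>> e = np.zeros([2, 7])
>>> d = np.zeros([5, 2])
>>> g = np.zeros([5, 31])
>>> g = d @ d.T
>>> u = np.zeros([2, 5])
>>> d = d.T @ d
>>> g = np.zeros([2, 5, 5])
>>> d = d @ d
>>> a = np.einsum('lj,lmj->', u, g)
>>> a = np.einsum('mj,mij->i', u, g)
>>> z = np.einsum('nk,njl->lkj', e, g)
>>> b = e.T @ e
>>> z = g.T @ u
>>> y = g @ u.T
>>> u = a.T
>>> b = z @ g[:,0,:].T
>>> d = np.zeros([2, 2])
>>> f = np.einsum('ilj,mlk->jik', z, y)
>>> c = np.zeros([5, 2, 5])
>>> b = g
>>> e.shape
(2, 7)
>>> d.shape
(2, 2)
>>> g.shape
(2, 5, 5)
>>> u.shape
(5,)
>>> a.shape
(5,)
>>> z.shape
(5, 5, 5)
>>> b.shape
(2, 5, 5)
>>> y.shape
(2, 5, 2)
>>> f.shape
(5, 5, 2)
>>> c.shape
(5, 2, 5)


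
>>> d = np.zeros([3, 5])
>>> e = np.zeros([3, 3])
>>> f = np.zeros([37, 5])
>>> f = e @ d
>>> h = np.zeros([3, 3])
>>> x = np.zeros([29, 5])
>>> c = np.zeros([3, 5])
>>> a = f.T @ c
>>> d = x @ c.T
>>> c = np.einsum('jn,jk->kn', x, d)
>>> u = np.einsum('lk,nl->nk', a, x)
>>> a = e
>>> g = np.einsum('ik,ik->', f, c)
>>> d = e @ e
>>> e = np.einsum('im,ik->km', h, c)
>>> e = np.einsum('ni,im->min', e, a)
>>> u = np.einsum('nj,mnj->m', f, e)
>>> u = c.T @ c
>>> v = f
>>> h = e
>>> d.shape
(3, 3)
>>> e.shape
(3, 3, 5)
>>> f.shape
(3, 5)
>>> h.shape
(3, 3, 5)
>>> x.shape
(29, 5)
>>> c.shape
(3, 5)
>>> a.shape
(3, 3)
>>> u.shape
(5, 5)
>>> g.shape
()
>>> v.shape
(3, 5)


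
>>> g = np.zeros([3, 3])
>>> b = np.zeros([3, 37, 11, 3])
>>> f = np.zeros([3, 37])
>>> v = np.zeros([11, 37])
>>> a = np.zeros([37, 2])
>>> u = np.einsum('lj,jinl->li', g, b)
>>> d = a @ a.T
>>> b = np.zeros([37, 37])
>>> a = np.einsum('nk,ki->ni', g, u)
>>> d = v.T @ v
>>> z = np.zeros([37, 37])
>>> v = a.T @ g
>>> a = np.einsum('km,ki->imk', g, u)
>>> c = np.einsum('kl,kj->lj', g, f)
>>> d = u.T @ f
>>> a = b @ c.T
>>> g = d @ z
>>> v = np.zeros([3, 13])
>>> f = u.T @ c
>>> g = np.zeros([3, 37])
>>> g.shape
(3, 37)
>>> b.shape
(37, 37)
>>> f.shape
(37, 37)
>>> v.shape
(3, 13)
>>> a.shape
(37, 3)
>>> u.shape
(3, 37)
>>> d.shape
(37, 37)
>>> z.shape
(37, 37)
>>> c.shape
(3, 37)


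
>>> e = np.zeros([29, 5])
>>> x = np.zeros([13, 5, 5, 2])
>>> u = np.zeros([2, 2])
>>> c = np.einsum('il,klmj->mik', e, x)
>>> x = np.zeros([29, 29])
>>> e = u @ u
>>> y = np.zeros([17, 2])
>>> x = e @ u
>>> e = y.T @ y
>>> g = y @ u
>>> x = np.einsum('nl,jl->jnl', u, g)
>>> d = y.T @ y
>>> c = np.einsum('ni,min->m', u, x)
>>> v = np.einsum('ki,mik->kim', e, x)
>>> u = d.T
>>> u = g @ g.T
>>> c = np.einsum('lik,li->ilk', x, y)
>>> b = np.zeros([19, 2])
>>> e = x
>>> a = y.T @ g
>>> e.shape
(17, 2, 2)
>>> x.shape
(17, 2, 2)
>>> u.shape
(17, 17)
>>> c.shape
(2, 17, 2)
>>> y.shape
(17, 2)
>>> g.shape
(17, 2)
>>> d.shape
(2, 2)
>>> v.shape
(2, 2, 17)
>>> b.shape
(19, 2)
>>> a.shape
(2, 2)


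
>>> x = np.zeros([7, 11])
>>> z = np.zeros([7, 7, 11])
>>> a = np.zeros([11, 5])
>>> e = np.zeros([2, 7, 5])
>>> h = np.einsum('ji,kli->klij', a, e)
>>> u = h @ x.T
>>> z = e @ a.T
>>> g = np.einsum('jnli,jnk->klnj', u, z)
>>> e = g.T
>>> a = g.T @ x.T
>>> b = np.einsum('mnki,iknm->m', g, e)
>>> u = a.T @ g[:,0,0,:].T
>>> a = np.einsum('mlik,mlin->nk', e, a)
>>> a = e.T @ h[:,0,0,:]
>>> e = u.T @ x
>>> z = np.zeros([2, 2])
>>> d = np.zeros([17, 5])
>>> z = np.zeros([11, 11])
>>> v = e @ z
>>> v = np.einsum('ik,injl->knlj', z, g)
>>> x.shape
(7, 11)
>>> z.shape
(11, 11)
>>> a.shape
(11, 5, 7, 11)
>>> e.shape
(11, 7, 5, 11)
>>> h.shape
(2, 7, 5, 11)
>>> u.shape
(7, 5, 7, 11)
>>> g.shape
(11, 5, 7, 2)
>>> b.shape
(11,)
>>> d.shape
(17, 5)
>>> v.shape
(11, 5, 2, 7)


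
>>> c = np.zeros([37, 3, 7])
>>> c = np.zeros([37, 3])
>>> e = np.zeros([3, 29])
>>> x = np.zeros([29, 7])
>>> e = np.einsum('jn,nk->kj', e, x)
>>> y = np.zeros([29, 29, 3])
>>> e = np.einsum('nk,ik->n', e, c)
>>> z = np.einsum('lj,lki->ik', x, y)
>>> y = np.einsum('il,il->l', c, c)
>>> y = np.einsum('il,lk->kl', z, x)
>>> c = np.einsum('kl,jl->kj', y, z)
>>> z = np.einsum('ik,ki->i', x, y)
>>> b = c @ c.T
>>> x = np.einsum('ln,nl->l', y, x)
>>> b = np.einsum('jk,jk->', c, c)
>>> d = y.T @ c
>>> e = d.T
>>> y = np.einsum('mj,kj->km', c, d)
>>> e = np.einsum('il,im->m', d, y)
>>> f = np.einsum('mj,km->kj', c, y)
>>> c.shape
(7, 3)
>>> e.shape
(7,)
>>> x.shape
(7,)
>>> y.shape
(29, 7)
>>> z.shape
(29,)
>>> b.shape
()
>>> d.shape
(29, 3)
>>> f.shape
(29, 3)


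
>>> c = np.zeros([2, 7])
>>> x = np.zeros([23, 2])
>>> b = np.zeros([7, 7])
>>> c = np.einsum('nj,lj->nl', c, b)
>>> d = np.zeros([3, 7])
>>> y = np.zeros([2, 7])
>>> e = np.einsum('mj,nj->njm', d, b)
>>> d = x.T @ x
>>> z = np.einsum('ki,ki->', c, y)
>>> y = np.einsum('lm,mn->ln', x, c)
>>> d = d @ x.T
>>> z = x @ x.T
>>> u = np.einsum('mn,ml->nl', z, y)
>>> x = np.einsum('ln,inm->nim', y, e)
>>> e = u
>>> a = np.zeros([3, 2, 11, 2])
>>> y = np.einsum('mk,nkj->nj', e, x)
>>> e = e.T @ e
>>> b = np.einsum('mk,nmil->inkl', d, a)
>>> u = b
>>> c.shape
(2, 7)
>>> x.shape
(7, 7, 3)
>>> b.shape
(11, 3, 23, 2)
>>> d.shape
(2, 23)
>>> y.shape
(7, 3)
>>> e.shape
(7, 7)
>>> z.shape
(23, 23)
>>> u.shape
(11, 3, 23, 2)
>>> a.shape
(3, 2, 11, 2)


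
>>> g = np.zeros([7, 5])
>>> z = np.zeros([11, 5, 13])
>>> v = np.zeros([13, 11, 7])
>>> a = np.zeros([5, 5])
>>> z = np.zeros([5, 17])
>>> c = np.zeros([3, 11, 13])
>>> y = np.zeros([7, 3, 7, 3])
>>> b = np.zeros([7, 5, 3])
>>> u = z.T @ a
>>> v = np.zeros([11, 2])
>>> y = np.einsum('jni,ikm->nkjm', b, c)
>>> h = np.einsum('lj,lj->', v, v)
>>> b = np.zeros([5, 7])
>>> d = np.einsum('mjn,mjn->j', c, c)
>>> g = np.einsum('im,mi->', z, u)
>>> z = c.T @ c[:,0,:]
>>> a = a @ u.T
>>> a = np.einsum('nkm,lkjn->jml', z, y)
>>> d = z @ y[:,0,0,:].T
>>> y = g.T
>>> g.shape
()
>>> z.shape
(13, 11, 13)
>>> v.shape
(11, 2)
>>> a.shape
(7, 13, 5)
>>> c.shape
(3, 11, 13)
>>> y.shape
()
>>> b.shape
(5, 7)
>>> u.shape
(17, 5)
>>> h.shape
()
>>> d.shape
(13, 11, 5)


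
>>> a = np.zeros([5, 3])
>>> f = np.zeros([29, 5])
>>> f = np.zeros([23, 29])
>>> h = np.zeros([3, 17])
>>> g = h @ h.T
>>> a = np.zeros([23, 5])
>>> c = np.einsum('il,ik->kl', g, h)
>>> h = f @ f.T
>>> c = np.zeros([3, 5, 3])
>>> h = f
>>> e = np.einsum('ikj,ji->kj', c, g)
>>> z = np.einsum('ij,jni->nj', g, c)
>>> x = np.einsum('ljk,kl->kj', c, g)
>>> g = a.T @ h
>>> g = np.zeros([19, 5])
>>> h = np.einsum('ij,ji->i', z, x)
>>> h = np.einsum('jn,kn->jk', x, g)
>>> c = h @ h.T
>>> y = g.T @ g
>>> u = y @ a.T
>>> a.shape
(23, 5)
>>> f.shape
(23, 29)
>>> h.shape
(3, 19)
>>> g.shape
(19, 5)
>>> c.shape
(3, 3)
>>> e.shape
(5, 3)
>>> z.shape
(5, 3)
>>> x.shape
(3, 5)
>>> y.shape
(5, 5)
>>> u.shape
(5, 23)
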